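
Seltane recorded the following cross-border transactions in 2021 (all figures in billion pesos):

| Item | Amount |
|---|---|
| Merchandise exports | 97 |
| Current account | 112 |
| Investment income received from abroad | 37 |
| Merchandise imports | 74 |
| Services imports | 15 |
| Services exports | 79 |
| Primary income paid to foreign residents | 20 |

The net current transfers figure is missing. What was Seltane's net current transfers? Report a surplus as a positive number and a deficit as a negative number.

Current account = goods balance + services balance + net primary income + net secondary income
Sum of the known components = 104
Net current transfers = CA - (known components) = 112 - 104 = 8

8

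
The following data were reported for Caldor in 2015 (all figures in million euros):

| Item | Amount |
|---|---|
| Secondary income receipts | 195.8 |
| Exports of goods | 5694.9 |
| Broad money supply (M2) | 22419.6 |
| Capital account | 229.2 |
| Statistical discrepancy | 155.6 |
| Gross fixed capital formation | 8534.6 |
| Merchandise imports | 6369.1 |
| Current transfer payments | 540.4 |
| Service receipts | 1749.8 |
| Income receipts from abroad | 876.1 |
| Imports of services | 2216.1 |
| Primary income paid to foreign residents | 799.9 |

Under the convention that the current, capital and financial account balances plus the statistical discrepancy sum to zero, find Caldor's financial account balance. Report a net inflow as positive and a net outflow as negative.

Goods balance = 5694.9 - 6369.1 = -674.2
Services balance = 1749.8 - 2216.1 = -466.3
Trade balance (goods + services) = -674.2 + (-466.3) = -1140.5
Net primary income = 876.1 - 799.9 = 76.2
Net secondary income = 195.8 - 540.4 = -344.6
Current account = -1140.5 + 76.2 + (-344.6) = -1408.9
Financial account = -(-1408.9 + 229.2 + 155.6) = 1024.1

1024.1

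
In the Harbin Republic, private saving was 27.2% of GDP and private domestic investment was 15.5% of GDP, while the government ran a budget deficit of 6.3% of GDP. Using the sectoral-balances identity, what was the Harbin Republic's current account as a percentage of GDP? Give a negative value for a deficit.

By the sectoral-balances identity, CA = (S_private - I) + (T - G).
Private balance = 27.2 - 15.5 = 11.7
Government balance (T - G) = -6.3
CA = 11.7 + (-6.3) = 5.4

5.4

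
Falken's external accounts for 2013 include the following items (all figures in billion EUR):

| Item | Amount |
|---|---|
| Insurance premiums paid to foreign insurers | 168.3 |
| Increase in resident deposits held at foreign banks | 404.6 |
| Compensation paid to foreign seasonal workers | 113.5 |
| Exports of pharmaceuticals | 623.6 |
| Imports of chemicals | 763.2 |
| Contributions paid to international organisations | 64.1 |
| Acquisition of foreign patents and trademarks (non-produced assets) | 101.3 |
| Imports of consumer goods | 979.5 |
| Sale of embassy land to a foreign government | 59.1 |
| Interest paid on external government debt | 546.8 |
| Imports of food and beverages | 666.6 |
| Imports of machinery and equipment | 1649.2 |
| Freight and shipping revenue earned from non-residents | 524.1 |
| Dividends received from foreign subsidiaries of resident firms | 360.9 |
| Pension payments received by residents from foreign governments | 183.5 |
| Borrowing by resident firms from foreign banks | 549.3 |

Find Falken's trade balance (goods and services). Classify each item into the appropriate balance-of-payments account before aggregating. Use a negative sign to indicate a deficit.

-3079.1

Goods: -1649.2 - 666.6 - 979.5 + 623.6 - 763.2 = -3434.9
Services: 524.1 - 168.3 = 355.8
Trade balance = -3434.9 + 355.8 = -3079.1
(Excluded from the trade balance — financial account: increase in resident deposits held at foreign banks 404.6, borrowing by resident firms from foreign banks 549.3; primary income: compensation paid to foreign seasonal workers 113.5, interest paid on external government debt 546.8, dividends received from foreign subsidiaries of resident firms 360.9; secondary income: contributions paid to international organisations 64.1, pension payments received by residents from foreign governments 183.5; capital account: acquisition of foreign patents and trademarks (non-produced assets) 101.3, sale of embassy land to a foreign government 59.1.)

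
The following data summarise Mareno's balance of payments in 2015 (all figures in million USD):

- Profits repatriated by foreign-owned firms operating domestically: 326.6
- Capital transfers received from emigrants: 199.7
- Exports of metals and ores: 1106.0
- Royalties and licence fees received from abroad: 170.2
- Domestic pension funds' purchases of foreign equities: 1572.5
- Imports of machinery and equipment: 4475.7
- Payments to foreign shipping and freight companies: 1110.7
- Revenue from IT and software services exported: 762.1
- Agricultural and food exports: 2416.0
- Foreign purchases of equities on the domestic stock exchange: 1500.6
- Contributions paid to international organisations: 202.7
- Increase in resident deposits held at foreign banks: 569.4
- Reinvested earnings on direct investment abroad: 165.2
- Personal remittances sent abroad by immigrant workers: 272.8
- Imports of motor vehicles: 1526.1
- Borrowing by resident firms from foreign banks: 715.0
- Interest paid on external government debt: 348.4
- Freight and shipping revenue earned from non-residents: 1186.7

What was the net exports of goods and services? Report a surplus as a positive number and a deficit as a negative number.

Goods: -1526.1 + 2416.0 + 1106.0 - 4475.7 = -2479.8
Services: 762.1 - 1110.7 + 1186.7 + 170.2 = 1008.3
Trade balance = -2479.8 + 1008.3 = -1471.5
(Excluded from the trade balance — primary income: profits repatriated by foreign-owned firms operating domestically 326.6, reinvested earnings on direct investment abroad 165.2, interest paid on external government debt 348.4; capital account: capital transfers received from emigrants 199.7; financial account: domestic pension funds' purchases of foreign equities 1572.5, foreign purchases of equities on the domestic stock exchange 1500.6, increase in resident deposits held at foreign banks 569.4, borrowing by resident firms from foreign banks 715.0; secondary income: contributions paid to international organisations 202.7, personal remittances sent abroad by immigrant workers 272.8.)

-1471.5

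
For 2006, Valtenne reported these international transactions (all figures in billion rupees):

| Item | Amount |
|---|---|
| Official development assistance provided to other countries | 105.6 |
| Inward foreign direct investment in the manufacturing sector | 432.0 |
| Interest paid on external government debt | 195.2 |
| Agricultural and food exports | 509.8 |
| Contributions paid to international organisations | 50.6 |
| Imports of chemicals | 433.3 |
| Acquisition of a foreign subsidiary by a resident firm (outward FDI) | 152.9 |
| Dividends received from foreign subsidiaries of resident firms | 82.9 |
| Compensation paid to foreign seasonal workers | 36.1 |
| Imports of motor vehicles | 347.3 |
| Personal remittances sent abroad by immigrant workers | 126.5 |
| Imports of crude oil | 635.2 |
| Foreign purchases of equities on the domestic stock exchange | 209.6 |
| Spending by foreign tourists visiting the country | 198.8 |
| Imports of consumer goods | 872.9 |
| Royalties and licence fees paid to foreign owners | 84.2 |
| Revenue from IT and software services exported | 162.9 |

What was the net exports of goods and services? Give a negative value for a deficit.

-1501.4

Goods: -433.3 - 635.2 + 509.8 - 872.9 - 347.3 = -1778.9
Services: -84.2 + 198.8 + 162.9 = 277.5
Trade balance = -1778.9 + 277.5 = -1501.4
(Excluded from the trade balance — secondary income: official development assistance provided to other countries 105.6, contributions paid to international organisations 50.6, personal remittances sent abroad by immigrant workers 126.5; financial account: inward foreign direct investment in the manufacturing sector 432.0, acquisition of a foreign subsidiary by a resident firm (outward FDI) 152.9, foreign purchases of equities on the domestic stock exchange 209.6; primary income: interest paid on external government debt 195.2, dividends received from foreign subsidiaries of resident firms 82.9, compensation paid to foreign seasonal workers 36.1.)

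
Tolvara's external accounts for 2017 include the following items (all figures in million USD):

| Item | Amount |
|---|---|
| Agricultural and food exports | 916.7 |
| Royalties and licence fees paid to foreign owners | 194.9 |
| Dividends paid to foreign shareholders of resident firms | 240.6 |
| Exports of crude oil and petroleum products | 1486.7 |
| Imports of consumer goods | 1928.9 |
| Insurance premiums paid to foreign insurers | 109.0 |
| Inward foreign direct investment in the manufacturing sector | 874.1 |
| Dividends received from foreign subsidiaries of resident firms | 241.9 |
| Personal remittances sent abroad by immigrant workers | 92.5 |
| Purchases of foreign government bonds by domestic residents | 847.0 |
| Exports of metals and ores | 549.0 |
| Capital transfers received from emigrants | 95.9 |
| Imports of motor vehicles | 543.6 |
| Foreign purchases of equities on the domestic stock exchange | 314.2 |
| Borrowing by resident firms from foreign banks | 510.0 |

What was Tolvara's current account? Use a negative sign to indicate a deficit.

84.8

Goods: 916.7 - 1928.9 + 1486.7 - 543.6 + 549.0 = 479.9
Services: -194.9 - 109.0 = -303.9
Primary income: 241.9 - 240.6 = 1.3
Secondary income: -92.5
Current account = 479.9 + (-303.9) + 1.3 + (-92.5) = 84.8
(Excluded from the current account — financial account: inward foreign direct investment in the manufacturing sector 874.1, purchases of foreign government bonds by domestic residents 847.0, foreign purchases of equities on the domestic stock exchange 314.2, borrowing by resident firms from foreign banks 510.0; capital account: capital transfers received from emigrants 95.9.)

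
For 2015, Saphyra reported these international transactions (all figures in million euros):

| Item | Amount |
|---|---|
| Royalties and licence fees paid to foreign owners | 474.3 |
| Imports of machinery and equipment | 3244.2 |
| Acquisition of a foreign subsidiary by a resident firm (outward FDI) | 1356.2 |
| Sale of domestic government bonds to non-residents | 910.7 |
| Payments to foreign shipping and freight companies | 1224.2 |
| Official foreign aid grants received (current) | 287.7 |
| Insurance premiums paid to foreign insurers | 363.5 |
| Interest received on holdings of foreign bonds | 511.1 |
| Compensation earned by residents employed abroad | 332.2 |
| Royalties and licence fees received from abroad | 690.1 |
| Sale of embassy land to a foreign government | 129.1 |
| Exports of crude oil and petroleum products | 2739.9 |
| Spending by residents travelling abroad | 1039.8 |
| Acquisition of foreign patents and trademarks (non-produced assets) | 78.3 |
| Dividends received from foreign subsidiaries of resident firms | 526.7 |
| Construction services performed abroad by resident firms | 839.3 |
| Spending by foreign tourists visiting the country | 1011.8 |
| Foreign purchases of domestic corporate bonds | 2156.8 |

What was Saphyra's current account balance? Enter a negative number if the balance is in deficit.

592.8

Goods: -3244.2 + 2739.9 = -504.3
Services: 1011.8 + 839.3 + 690.1 - 1039.8 - 474.3 - 363.5 - 1224.2 = -560.6
Primary income: 511.1 + 526.7 + 332.2 = 1370.0
Secondary income: 287.7
Current account = (-504.3) + (-560.6) + 1370.0 + 287.7 = 592.8
(Excluded from the current account — financial account: acquisition of a foreign subsidiary by a resident firm (outward FDI) 1356.2, sale of domestic government bonds to non-residents 910.7, foreign purchases of domestic corporate bonds 2156.8; capital account: sale of embassy land to a foreign government 129.1, acquisition of foreign patents and trademarks (non-produced assets) 78.3.)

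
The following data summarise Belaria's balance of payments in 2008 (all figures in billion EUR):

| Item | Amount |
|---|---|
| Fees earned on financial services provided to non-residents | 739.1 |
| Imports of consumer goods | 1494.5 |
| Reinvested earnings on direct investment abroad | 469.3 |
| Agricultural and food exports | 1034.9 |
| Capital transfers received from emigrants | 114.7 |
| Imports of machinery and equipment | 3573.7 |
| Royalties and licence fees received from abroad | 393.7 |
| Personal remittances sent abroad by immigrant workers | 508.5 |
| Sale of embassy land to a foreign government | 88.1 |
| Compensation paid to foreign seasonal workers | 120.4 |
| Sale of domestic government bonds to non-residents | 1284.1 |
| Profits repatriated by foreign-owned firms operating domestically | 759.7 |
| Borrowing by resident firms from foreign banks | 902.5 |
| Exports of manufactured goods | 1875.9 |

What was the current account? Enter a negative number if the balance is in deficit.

-1943.9

Goods: 1034.9 - 1494.5 - 3573.7 + 1875.9 = -2157.4
Services: 739.1 + 393.7 = 1132.8
Primary income: -759.7 + 469.3 - 120.4 = -410.8
Secondary income: -508.5
Current account = (-2157.4) + 1132.8 + (-410.8) + (-508.5) = -1943.9
(Excluded from the current account — capital account: capital transfers received from emigrants 114.7, sale of embassy land to a foreign government 88.1; financial account: sale of domestic government bonds to non-residents 1284.1, borrowing by resident firms from foreign banks 902.5.)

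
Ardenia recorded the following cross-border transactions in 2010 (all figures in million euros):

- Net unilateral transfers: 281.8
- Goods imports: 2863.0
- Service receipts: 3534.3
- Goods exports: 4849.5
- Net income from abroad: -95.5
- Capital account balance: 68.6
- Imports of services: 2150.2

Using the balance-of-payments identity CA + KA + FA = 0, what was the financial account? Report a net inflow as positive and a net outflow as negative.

Goods balance = 4849.5 - 2863.0 = 1986.5
Services balance = 3534.3 - 2150.2 = 1384.1
Trade balance (goods + services) = 1986.5 + 1384.1 = 3370.6
Net primary income = -95.5
Net secondary income = 281.8
Current account = 3370.6 + (-95.5) + 281.8 = 3556.9
Financial account = -(3556.9 + 68.6) = -3625.5

-3625.5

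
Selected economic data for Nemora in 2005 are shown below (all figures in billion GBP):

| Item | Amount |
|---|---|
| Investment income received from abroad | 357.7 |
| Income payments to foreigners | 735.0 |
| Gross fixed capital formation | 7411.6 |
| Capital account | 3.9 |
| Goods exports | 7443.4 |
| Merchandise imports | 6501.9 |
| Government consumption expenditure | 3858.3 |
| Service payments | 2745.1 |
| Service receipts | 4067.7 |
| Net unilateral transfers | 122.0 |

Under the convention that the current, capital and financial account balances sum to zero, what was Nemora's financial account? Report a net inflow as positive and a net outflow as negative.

-2012.7

Goods balance = 7443.4 - 6501.9 = 941.5
Services balance = 4067.7 - 2745.1 = 1322.6
Trade balance (goods + services) = 941.5 + 1322.6 = 2264.1
Net primary income = 357.7 - 735.0 = -377.3
Net secondary income = 122.0
Current account = 2264.1 + (-377.3) + 122.0 = 2008.8
Financial account = -(2008.8 + 3.9) = -2012.7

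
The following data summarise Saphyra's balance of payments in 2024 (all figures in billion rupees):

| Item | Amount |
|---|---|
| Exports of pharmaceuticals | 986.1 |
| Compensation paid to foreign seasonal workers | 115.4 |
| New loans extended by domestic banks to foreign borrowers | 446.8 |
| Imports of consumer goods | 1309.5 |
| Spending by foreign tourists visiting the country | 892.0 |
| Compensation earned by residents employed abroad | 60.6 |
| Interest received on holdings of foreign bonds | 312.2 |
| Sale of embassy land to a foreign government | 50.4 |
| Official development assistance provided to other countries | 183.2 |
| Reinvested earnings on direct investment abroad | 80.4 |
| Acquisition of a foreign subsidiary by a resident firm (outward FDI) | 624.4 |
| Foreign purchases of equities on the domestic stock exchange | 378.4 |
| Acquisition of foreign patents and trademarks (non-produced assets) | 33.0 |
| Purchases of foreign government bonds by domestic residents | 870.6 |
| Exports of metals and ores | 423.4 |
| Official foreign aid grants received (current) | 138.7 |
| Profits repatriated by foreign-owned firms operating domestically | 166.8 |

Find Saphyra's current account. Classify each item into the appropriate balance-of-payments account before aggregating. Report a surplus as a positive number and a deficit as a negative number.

1118.5

Goods: 423.4 - 1309.5 + 986.1 = 100.0
Services: 892.0
Primary income: -166.8 + 60.6 - 115.4 + 312.2 + 80.4 = 171.0
Secondary income: 138.7 - 183.2 = -44.5
Current account = 100.0 + 892.0 + 171.0 + (-44.5) = 1118.5
(Excluded from the current account — financial account: new loans extended by domestic banks to foreign borrowers 446.8, acquisition of a foreign subsidiary by a resident firm (outward FDI) 624.4, foreign purchases of equities on the domestic stock exchange 378.4, purchases of foreign government bonds by domestic residents 870.6; capital account: sale of embassy land to a foreign government 50.4, acquisition of foreign patents and trademarks (non-produced assets) 33.0.)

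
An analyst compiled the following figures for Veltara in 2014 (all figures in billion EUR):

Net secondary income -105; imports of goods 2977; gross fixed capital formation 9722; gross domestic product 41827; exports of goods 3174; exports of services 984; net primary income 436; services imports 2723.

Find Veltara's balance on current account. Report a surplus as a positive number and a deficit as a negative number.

-1211

Goods balance = 3174 - 2977 = 197
Services balance = 984 - 2723 = -1739
Trade balance (goods + services) = 197 + (-1739) = -1542
Net primary income = 436
Net secondary income = -105
Current account = -1542 + 436 + (-105) = -1211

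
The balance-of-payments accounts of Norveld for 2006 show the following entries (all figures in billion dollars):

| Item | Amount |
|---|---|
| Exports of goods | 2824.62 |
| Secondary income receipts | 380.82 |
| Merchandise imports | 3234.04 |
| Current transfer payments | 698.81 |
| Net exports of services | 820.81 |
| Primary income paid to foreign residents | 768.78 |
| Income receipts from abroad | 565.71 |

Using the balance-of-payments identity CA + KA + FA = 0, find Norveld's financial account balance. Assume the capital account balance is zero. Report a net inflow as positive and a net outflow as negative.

109.67

Goods balance = 2824.62 - 3234.04 = -409.42
Services balance = 820.81
Trade balance (goods + services) = -409.42 + 820.81 = 411.39
Net primary income = 565.71 - 768.78 = -203.07
Net secondary income = 380.82 - 698.81 = -317.99
Current account = 411.39 + (-203.07) + (-317.99) = -109.67
Financial account = -(-109.67) = 109.67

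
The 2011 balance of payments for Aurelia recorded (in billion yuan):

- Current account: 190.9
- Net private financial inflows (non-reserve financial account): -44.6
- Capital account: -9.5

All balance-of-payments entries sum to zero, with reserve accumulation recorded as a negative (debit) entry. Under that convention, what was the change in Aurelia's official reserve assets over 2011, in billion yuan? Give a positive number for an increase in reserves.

136.8

Official reserve transactions balance = -(190.9 + (-9.5) + (-44.6)) = -136.8
An accumulation of reserves is recorded as a debit (negative entry), so the change in the stock of reserves is the negative of that balance.
Change in official reserves = -(-136.8) = 136.8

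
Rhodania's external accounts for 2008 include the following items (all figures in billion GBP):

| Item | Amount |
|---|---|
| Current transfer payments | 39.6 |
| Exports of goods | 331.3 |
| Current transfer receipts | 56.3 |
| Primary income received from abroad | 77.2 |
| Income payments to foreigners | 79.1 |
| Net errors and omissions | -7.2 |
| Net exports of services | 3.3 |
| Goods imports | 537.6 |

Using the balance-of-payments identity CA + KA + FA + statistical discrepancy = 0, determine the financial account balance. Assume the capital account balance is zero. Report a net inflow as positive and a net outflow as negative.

195.4

Goods balance = 331.3 - 537.6 = -206.3
Services balance = 3.3
Trade balance (goods + services) = -206.3 + 3.3 = -203.0
Net primary income = 77.2 - 79.1 = -1.9
Net secondary income = 56.3 - 39.6 = 16.7
Current account = -203.0 + (-1.9) + 16.7 = -188.2
Financial account = -(-188.2 + (-7.2)) = 195.4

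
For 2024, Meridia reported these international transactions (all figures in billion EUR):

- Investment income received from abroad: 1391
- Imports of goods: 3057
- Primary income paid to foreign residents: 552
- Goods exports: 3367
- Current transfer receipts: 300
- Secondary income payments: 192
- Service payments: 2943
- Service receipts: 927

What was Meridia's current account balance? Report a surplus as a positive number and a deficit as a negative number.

-759

Goods balance = 3367 - 3057 = 310
Services balance = 927 - 2943 = -2016
Trade balance (goods + services) = 310 + (-2016) = -1706
Net primary income = 1391 - 552 = 839
Net secondary income = 300 - 192 = 108
Current account = -1706 + 839 + 108 = -759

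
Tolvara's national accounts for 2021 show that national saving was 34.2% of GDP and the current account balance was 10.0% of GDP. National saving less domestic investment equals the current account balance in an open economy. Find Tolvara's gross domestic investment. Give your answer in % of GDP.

I = S - CA = 34.2 - 10.0 = 24.2

24.2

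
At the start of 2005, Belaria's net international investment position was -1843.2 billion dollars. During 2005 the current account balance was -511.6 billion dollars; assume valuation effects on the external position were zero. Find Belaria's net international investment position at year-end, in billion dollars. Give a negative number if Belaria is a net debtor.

With no valuation effects, change in NIIP = current account = -511.6
End-of-year NIIP = -1843.2 + (-511.6) = -2354.8

-2354.8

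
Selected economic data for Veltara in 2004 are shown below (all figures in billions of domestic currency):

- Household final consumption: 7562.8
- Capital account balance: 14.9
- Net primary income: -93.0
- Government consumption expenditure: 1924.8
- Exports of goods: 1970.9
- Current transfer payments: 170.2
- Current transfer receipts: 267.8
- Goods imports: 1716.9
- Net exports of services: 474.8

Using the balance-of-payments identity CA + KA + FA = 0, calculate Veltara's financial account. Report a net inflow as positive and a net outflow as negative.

Goods balance = 1970.9 - 1716.9 = 254.0
Services balance = 474.8
Trade balance (goods + services) = 254.0 + 474.8 = 728.8
Net primary income = -93.0
Net secondary income = 267.8 - 170.2 = 97.6
Current account = 728.8 + (-93.0) + 97.6 = 733.4
Financial account = -(733.4 + 14.9) = -748.3

-748.3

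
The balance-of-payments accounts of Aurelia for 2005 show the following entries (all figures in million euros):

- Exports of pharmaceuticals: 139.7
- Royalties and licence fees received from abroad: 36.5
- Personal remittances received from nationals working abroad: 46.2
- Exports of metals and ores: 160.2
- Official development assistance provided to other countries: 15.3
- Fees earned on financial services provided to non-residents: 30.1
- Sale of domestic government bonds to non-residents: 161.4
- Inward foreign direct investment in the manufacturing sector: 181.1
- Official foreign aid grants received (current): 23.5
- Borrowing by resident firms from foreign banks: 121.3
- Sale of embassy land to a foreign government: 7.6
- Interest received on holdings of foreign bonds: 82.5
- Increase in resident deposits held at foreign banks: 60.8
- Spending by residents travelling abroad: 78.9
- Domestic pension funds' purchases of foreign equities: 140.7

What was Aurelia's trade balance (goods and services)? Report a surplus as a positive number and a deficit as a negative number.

Goods: 160.2 + 139.7 = 299.9
Services: -78.9 + 36.5 + 30.1 = -12.3
Trade balance = 299.9 + (-12.3) = 287.6
(Excluded from the trade balance — secondary income: personal remittances received from nationals working abroad 46.2, official development assistance provided to other countries 15.3, official foreign aid grants received (current) 23.5; financial account: sale of domestic government bonds to non-residents 161.4, inward foreign direct investment in the manufacturing sector 181.1, borrowing by resident firms from foreign banks 121.3, increase in resident deposits held at foreign banks 60.8, domestic pension funds' purchases of foreign equities 140.7; capital account: sale of embassy land to a foreign government 7.6; primary income: interest received on holdings of foreign bonds 82.5.)

287.6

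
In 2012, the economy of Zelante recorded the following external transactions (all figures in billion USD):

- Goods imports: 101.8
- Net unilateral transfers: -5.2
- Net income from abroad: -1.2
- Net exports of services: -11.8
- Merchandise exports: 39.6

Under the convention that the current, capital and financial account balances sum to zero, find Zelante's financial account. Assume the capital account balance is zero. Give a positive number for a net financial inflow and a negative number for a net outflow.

Goods balance = 39.6 - 101.8 = -62.2
Services balance = -11.8
Trade balance (goods + services) = -62.2 + (-11.8) = -74.0
Net primary income = -1.2
Net secondary income = -5.2
Current account = -74.0 + (-1.2) + (-5.2) = -80.4
Financial account = -(-80.4) = 80.4

80.4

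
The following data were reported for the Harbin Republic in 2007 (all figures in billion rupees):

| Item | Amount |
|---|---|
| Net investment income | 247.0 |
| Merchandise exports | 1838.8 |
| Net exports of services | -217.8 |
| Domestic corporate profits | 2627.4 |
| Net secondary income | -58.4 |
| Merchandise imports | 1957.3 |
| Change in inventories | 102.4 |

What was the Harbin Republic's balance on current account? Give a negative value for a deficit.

Goods balance = 1838.8 - 1957.3 = -118.5
Services balance = -217.8
Trade balance (goods + services) = -118.5 + (-217.8) = -336.3
Net primary income = 247.0
Net secondary income = -58.4
Current account = -336.3 + 247.0 + (-58.4) = -147.7

-147.7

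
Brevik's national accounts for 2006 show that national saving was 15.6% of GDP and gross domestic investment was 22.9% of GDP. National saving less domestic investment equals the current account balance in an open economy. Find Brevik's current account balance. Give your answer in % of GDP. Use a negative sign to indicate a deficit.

-7.3

CA = S - I = 15.6 - 22.9 = -7.3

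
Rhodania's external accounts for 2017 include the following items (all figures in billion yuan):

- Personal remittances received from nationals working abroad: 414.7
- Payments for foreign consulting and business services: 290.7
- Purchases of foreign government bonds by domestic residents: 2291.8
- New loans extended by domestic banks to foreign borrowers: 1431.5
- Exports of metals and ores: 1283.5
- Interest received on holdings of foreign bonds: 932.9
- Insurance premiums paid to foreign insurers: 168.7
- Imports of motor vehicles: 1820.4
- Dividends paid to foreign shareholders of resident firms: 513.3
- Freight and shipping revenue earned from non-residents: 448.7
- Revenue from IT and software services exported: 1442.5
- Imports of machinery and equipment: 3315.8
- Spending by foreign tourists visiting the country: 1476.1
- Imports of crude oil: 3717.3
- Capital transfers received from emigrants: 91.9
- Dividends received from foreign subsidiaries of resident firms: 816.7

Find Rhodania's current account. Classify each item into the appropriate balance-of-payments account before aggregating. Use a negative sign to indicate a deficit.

Goods: -1820.4 - 3315.8 - 3717.3 + 1283.5 = -7570.0
Services: 1476.1 - 168.7 + 1442.5 + 448.7 - 290.7 = 2907.9
Primary income: -513.3 + 932.9 + 816.7 = 1236.3
Secondary income: 414.7
Current account = (-7570.0) + 2907.9 + 1236.3 + 414.7 = -3011.1
(Excluded from the current account — financial account: purchases of foreign government bonds by domestic residents 2291.8, new loans extended by domestic banks to foreign borrowers 1431.5; capital account: capital transfers received from emigrants 91.9.)

-3011.1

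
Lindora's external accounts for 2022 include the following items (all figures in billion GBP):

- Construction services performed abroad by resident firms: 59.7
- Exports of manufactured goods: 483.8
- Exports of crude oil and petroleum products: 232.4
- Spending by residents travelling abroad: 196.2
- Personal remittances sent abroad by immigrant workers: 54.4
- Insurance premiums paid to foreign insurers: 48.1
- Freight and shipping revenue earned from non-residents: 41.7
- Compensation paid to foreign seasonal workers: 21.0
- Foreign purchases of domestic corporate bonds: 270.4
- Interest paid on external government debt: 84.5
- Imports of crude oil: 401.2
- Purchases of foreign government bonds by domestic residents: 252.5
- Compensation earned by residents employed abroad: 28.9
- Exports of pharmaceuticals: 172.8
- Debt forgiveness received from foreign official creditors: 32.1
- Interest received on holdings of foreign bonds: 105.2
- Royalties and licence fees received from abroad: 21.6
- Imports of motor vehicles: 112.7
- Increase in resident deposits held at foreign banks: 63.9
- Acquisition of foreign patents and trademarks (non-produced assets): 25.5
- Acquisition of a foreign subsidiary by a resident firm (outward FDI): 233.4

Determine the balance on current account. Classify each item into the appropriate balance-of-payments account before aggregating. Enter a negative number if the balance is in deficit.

Goods: 483.8 - 401.2 - 112.7 + 232.4 + 172.8 = 375.1
Services: -196.2 + 59.7 + 21.6 + 41.7 - 48.1 = -121.3
Primary income: -84.5 + 28.9 - 21.0 + 105.2 = 28.6
Secondary income: -54.4
Current account = 375.1 + (-121.3) + 28.6 + (-54.4) = 228.0
(Excluded from the current account — financial account: foreign purchases of domestic corporate bonds 270.4, purchases of foreign government bonds by domestic residents 252.5, increase in resident deposits held at foreign banks 63.9, acquisition of a foreign subsidiary by a resident firm (outward FDI) 233.4; capital account: debt forgiveness received from foreign official creditors 32.1, acquisition of foreign patents and trademarks (non-produced assets) 25.5.)

228.0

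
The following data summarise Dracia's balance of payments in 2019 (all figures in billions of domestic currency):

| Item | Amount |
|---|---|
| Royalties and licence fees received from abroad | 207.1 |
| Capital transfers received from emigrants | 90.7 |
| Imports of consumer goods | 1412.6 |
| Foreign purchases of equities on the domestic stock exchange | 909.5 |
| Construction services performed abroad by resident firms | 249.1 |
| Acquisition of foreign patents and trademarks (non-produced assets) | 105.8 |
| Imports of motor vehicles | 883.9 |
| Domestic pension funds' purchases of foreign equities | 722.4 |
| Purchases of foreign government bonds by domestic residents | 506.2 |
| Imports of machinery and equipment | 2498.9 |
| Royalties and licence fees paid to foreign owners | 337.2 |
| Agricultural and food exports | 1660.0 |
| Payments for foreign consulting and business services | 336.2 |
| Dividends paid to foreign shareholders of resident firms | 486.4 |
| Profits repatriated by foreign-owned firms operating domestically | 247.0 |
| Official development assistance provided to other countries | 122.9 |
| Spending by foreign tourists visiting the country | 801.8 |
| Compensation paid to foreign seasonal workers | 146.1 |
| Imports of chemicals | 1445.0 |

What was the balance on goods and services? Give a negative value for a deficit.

Goods: -1412.6 + 1660.0 - 2498.9 - 1445.0 - 883.9 = -4580.4
Services: -337.2 - 336.2 + 207.1 + 801.8 + 249.1 = 584.6
Trade balance = -4580.4 + 584.6 = -3995.8
(Excluded from the trade balance — capital account: capital transfers received from emigrants 90.7, acquisition of foreign patents and trademarks (non-produced assets) 105.8; financial account: foreign purchases of equities on the domestic stock exchange 909.5, domestic pension funds' purchases of foreign equities 722.4, purchases of foreign government bonds by domestic residents 506.2; primary income: dividends paid to foreign shareholders of resident firms 486.4, profits repatriated by foreign-owned firms operating domestically 247.0, compensation paid to foreign seasonal workers 146.1; secondary income: official development assistance provided to other countries 122.9.)

-3995.8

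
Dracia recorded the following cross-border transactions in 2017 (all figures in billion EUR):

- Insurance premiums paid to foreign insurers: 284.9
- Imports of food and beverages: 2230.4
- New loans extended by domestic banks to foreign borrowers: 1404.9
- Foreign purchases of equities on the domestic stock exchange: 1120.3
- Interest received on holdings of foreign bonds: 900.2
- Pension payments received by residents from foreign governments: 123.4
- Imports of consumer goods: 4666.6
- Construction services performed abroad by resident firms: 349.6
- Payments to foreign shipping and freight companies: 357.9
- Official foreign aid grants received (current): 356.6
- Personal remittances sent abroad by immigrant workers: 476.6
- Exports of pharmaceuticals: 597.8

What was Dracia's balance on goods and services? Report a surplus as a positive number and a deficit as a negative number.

Goods: 597.8 - 4666.6 - 2230.4 = -6299.2
Services: -357.9 + 349.6 - 284.9 = -293.2
Trade balance = -6299.2 + (-293.2) = -6592.4
(Excluded from the trade balance — financial account: new loans extended by domestic banks to foreign borrowers 1404.9, foreign purchases of equities on the domestic stock exchange 1120.3; primary income: interest received on holdings of foreign bonds 900.2; secondary income: pension payments received by residents from foreign governments 123.4, official foreign aid grants received (current) 356.6, personal remittances sent abroad by immigrant workers 476.6.)

-6592.4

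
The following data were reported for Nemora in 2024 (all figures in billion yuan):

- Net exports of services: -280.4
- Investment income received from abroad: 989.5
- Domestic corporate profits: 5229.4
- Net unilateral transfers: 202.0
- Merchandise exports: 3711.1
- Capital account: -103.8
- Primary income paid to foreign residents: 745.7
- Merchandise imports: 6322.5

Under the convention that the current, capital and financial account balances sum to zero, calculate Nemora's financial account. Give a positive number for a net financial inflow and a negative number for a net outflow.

Goods balance = 3711.1 - 6322.5 = -2611.4
Services balance = -280.4
Trade balance (goods + services) = -2611.4 + (-280.4) = -2891.8
Net primary income = 989.5 - 745.7 = 243.8
Net secondary income = 202.0
Current account = -2891.8 + 243.8 + 202.0 = -2446.0
Financial account = -(-2446.0 + (-103.8)) = 2549.8

2549.8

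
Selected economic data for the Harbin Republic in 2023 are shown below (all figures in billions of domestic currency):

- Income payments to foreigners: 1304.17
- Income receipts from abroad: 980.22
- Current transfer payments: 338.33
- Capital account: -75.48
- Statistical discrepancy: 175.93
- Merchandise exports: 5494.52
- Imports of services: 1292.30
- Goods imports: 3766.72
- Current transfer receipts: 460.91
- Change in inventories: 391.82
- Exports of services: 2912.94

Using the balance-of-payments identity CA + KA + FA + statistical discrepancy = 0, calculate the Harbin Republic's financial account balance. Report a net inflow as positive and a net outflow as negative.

Goods balance = 5494.52 - 3766.72 = 1727.80
Services balance = 2912.94 - 1292.30 = 1620.64
Trade balance (goods + services) = 1727.80 + 1620.64 = 3348.44
Net primary income = 980.22 - 1304.17 = -323.95
Net secondary income = 460.91 - 338.33 = 122.58
Current account = 3348.44 + (-323.95) + 122.58 = 3147.07
Financial account = -(3147.07 + (-75.48) + 175.93) = -3247.52

-3247.52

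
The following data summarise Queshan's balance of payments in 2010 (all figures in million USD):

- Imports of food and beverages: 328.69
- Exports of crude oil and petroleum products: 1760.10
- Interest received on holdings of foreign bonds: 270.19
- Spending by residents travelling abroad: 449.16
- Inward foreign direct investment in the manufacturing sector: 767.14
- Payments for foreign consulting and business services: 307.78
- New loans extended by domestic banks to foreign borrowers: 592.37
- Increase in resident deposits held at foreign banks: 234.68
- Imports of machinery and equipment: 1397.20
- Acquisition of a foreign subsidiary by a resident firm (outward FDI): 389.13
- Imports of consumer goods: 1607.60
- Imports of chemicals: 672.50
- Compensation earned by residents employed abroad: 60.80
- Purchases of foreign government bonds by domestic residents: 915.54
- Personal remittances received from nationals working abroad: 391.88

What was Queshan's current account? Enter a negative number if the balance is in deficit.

-2279.96

Goods: -1607.60 - 672.50 - 328.69 + 1760.10 - 1397.20 = -2245.89
Services: -307.78 - 449.16 = -756.94
Primary income: 60.80 + 270.19 = 330.99
Secondary income: 391.88
Current account = (-2245.89) + (-756.94) + 330.99 + 391.88 = -2279.96
(Excluded from the current account — financial account: inward foreign direct investment in the manufacturing sector 767.14, new loans extended by domestic banks to foreign borrowers 592.37, increase in resident deposits held at foreign banks 234.68, acquisition of a foreign subsidiary by a resident firm (outward FDI) 389.13, purchases of foreign government bonds by domestic residents 915.54.)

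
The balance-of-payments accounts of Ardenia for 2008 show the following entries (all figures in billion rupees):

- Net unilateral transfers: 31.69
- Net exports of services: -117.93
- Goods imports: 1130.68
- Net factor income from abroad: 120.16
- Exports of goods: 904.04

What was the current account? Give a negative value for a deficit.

Goods balance = 904.04 - 1130.68 = -226.64
Services balance = -117.93
Trade balance (goods + services) = -226.64 + (-117.93) = -344.57
Net primary income = 120.16
Net secondary income = 31.69
Current account = -344.57 + 120.16 + 31.69 = -192.72

-192.72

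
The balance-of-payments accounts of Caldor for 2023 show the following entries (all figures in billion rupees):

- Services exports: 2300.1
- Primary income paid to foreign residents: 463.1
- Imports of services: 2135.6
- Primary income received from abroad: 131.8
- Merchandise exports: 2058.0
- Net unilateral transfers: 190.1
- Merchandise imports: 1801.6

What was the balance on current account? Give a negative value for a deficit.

Goods balance = 2058.0 - 1801.6 = 256.4
Services balance = 2300.1 - 2135.6 = 164.5
Trade balance (goods + services) = 256.4 + 164.5 = 420.9
Net primary income = 131.8 - 463.1 = -331.3
Net secondary income = 190.1
Current account = 420.9 + (-331.3) + 190.1 = 279.7

279.7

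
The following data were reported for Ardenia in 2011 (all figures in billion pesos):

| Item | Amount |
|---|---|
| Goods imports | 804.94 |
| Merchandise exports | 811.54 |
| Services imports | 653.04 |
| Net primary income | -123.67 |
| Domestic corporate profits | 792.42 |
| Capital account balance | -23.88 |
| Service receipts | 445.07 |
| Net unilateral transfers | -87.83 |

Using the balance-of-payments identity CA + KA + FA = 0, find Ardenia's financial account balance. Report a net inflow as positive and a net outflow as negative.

Goods balance = 811.54 - 804.94 = 6.60
Services balance = 445.07 - 653.04 = -207.97
Trade balance (goods + services) = 6.60 + (-207.97) = -201.37
Net primary income = -123.67
Net secondary income = -87.83
Current account = -201.37 + (-123.67) + (-87.83) = -412.87
Financial account = -(-412.87 + (-23.88)) = 436.75

436.75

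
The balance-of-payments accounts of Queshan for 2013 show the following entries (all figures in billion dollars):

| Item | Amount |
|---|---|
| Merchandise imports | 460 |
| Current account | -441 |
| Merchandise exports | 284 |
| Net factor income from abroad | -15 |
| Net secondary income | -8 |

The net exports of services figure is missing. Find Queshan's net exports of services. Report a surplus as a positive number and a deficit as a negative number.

Current account = goods balance + services balance + net primary income + net secondary income
Sum of the known components = -199
Net exports of services = CA - (known components) = -441 - (-199) = -242

-242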